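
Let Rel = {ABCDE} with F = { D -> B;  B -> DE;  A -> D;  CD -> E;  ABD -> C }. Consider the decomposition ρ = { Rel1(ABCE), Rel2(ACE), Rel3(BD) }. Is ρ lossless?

Chase test. Columns are ABCDE; row i has aⱼ where attribute j ∈ Reli, else bᵢⱼ.
Initial tableau (one row per fragment):
  row 1: a1 a2 a3 b14 a5
  row 2: a1 b22 a3 b24 a5
  row 3: b31 a2 b33 a4 b35
Rows 1 and 3 agree on B; apply B→DE and equate their DE entries.
Rows 1 and 2 agree on A; apply A→D and equate their D entries.
Rows 1 and 2 agree on D; apply D→B and equate their B entries.
Row 1 is now all distinguished symbols — the join is lossless.

Yes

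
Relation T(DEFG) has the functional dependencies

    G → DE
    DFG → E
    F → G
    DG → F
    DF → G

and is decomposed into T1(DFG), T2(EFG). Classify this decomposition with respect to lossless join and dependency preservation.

Lossless test: (FG)⁺ = {DEFG}, which contains all of one fragment — lossless.
Dependency preservation: G → DE; DFG → E are not contained in any single fragment, but the restricted closure of each left-hand side across the fragments still reaches the right-hand side; the remaining FDs each lie inside some fragment. All dependencies are preserved.

lossless and dependency-preserving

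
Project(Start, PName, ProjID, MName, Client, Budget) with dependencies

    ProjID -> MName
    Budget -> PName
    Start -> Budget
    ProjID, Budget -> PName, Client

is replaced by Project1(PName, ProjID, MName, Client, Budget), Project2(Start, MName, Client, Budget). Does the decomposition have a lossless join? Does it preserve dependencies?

lossy but dependency-preserving

Lossless test: (MName, Client, Budget)⁺ = {PName, MName, Client, Budget}, which is a superkey of neither fragment — lossy.
Dependency preservation: every FD's attributes lie within a single fragment, so each can be enforced locally — preserved.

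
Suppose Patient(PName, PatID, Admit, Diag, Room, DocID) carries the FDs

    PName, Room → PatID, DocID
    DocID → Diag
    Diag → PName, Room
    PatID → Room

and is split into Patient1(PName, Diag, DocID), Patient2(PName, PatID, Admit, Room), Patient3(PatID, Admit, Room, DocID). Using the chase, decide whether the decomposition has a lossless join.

Chase test. Columns are PName, PatID, Admit, Diag, Room, DocID; row i has aⱼ where attribute j ∈ Patienti, else bᵢⱼ.
Initial tableau (one row per fragment):
  row 1: a1 b12 b13 a4 b15 a6
  row 2: a1 a2 a3 b24 a5 b26
  row 3: b31 a2 a3 b34 a5 a6
Rows 1 and 3 agree on DocID; apply DocID→Diag and equate their Diag entries.
Rows 1 and 3 agree on Diag; apply Diag→PName, Room and equate their PName, Room entries.
Rows 1 and 2 agree on PName, Room; apply PName, Room→PatID, DocID and equate their PatID, DocID entries.
Rows 1 and 2 agree on DocID; apply DocID→Diag and equate their Diag entries.
Row 2 is now all distinguished symbols — the join is lossless.

Yes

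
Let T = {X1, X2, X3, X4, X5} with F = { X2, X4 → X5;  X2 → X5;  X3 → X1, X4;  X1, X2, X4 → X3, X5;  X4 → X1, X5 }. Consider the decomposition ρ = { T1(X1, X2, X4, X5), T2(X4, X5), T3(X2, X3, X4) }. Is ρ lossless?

Yes

Chase test. Columns are X1, X2, X3, X4, X5; row i has aⱼ where attribute j ∈ Ti, else bᵢⱼ.
Initial tableau (one row per fragment):
  row 1: a1 a2 b13 a4 a5
  row 2: b21 b22 b23 a4 a5
  row 3: b31 a2 a3 a4 b35
Rows 1 and 3 agree on X2, X4; apply X2, X4→X5 and equate their X5 entries.
Rows 1 and 2 agree on X4; apply X4→X1, X5 and equate their X1, X5 entries.
Rows 1 and 3 agree on X4; apply X4→X1, X5 and equate their X1, X5 entries.
Rows 1 and 3 agree on X1, X2, X4; apply X1, X2, X4→X3, X5 and equate their X3, X5 entries.
Row 1 is now all distinguished symbols — the join is lossless.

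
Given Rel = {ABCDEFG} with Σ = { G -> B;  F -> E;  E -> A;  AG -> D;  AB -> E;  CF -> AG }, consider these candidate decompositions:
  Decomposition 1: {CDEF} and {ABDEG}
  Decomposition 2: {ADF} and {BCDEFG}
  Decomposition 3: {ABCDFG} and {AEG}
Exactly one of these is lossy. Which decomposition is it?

Decomposition 1: common = {DE}, closure = {ADE} → lossy.
Decomposition 2: common = {DF}, closure = {ADEF} → lossless.
Decomposition 3: common = {AG}, closure = {ABDEG} → lossless.

Decomposition 1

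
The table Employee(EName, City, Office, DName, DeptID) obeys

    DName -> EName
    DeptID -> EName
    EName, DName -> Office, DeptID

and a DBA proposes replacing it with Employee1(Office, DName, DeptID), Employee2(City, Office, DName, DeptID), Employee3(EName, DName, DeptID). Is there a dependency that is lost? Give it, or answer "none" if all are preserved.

DName → EName lies within Employee3.
DeptID → EName lies within Employee3.
EName, DName → Office, DeptID: restricted closure across fragments reaches Office, DeptID.
Every dependency is enforceable on the fragments, so the decomposition is dependency-preserving.

none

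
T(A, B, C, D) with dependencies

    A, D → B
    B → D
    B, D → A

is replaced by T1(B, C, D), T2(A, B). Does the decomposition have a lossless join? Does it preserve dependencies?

lossless but not dependency-preserving

Lossless test: (B)⁺ = {A, B, D}, which contains all of one fragment — lossless.
Dependency preservation: the restricted closure of {A, D} across the fragments never reaches {B}, so A, D → B cannot be enforced without a join — not preserved.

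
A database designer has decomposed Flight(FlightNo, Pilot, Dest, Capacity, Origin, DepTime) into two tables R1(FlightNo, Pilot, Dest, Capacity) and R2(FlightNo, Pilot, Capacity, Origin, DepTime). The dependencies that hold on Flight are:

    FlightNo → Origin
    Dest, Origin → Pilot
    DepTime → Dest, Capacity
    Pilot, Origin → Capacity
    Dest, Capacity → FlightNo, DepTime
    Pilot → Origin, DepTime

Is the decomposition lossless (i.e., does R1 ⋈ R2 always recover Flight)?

Yes

Common attributes: R1 ∩ R2 = {FlightNo, Pilot, Capacity}.
Closure of {FlightNo, Pilot, Capacity}: FlightNo → Origin applies, adding Origin; Pilot → Origin, DepTime applies, adding DepTime; DepTime → Dest, Capacity applies, adding Dest. So (FlightNo, Pilot, Capacity)⁺ = {FlightNo, Pilot, Dest, Capacity, Origin, DepTime}.
This closure contains every attribute of R1, so R1 ∩ R2 → R1. The join is lossless.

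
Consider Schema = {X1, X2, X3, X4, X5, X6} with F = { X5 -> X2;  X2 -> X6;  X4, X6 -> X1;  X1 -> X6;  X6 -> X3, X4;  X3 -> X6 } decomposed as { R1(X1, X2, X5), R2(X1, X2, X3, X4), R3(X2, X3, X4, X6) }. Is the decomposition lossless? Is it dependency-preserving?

lossless and dependency-preserving

Lossless test (chase): Rows 1 and 2 agree on X2; apply X2→X6 and equate their X6 entries. Rows 1 and 3 agree on X2; apply X2→X6 and equate their X6 entries. Rows 2 and 3 agree on X4, X6; apply X4, X6→X1 and equate their X1 entries. Rows 1 and 2 agree on X6; apply X6→X3, X4 and equate their X3, X4 entries. Row 1 is now all distinguished symbols — the join is lossless.
Dependency preservation: X4, X6 → X1; X1 → X6 are not contained in any single fragment, but the restricted closure of each left-hand side across the fragments still reaches the right-hand side; the remaining FDs each lie inside some fragment. All dependencies are preserved.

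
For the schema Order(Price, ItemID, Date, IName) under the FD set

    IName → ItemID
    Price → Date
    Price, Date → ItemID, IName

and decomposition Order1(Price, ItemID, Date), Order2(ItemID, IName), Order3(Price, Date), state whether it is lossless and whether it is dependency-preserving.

Lossless test (chase): Rows 1 and 3 agree on Price, Date; apply Price, Date→ItemID, IName and equate their ItemID, IName entries. No row becomes fully distinguished — the join is lossy.
Dependency preservation: the restricted closure of {Price, Date} across the fragments never reaches {ItemID, IName}, so Price, Date → ItemID, IName cannot be enforced without a join — not preserved.

lossy and not dependency-preserving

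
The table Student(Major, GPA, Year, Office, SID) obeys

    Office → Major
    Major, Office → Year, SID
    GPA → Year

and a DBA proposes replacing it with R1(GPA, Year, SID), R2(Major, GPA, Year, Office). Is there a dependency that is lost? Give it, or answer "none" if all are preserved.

Check Major, Office → Year, SID: no single fragment contains all of {Major, Year, Office, SID}, and the restricted closure of {Major, Office} across the fragments never reaches {Year, SID}.
Office → Major is preserved.
GPA → Year is preserved.

Major, Office → Year, SID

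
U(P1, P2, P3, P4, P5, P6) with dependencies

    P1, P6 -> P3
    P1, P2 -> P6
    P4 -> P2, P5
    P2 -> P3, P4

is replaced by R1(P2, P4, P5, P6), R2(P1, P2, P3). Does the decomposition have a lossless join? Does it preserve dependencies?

Lossless test: (P2)⁺ = {P2, P3, P4, P5}, which is a superkey of neither fragment — lossy.
Dependency preservation: the restricted closure of {P1, P6} across the fragments never reaches {P3}, so P1, P6 → P3 cannot be enforced without a join — not preserved.

lossy and not dependency-preserving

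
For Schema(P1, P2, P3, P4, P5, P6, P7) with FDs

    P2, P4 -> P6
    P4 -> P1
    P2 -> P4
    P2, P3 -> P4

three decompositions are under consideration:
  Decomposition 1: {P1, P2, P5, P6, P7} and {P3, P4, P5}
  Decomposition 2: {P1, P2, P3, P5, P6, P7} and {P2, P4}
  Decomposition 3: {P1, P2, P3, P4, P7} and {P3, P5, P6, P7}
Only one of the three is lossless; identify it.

Decomposition 1: common = {P5}, closure = {P5} → lossy.
Decomposition 2: common = {P2}, closure = {P1, P2, P4, P6} → lossless.
Decomposition 3: common = {P3, P7}, closure = {P3, P7} → lossy.

Decomposition 2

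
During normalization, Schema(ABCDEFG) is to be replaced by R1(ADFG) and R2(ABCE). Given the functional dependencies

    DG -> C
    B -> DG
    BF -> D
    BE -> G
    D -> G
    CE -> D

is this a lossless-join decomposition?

No

Common attributes: R1 ∩ R2 = {A}.
No dependency enlarges {A}, so (A)⁺ = {A}.
The closure contains neither all of R1 = {ADFG} nor all of R2 = {ABCE}, so the common attributes are not a superkey of either fragment. The join is lossy.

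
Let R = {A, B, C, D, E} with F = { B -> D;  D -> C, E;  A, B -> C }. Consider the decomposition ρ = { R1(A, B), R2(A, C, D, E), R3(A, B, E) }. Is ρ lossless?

Chase test. Columns are A, B, C, D, E; row i has aⱼ where attribute j ∈ Ri, else bᵢⱼ.
Initial tableau (one row per fragment):
  row 1: a1 a2 b13 b14 b15
  row 2: a1 b22 a3 a4 a5
  row 3: a1 a2 b33 b34 a5
Rows 1 and 3 agree on B; apply B→D and equate their D entries.
Rows 1 and 3 agree on D; apply D→C, E and equate their C, E entries.
No row becomes fully distinguished — the join is lossy.

No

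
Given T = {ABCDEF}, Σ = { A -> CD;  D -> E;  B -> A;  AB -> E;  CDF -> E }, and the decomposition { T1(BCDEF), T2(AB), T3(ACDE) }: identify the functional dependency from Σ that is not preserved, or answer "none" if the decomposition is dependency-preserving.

A → CD lies within T3.
D → E lies within T1.
B → A lies within T2.
AB → E: restricted closure across fragments reaches E.
CDF → E lies within T1.
Every dependency is enforceable on the fragments, so the decomposition is dependency-preserving.

none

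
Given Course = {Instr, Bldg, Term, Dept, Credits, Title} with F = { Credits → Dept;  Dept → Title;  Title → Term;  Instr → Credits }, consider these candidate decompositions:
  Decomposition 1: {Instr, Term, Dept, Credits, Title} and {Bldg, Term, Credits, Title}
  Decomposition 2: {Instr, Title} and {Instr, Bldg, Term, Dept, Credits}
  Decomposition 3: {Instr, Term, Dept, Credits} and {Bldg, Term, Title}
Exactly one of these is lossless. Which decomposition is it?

Decomposition 1: common = {Term, Credits, Title}, closure = {Term, Dept, Credits, Title} → lossy.
Decomposition 2: common = {Instr}, closure = {Instr, Term, Dept, Credits, Title} → lossless.
Decomposition 3: common = {Term}, closure = {Term} → lossy.

Decomposition 2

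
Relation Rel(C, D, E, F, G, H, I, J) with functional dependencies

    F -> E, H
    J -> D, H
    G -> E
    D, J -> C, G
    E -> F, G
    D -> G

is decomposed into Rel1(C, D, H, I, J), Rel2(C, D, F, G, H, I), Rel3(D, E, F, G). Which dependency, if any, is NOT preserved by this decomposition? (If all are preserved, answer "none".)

none

F → E, H: restricted closure across fragments reaches E, H.
J → D, H lies within Rel1.
G → E lies within Rel3.
D, J → C, G: restricted closure across fragments reaches C, G.
E → F, G lies within Rel3.
D → G lies within Rel2.
Every dependency is enforceable on the fragments, so the decomposition is dependency-preserving.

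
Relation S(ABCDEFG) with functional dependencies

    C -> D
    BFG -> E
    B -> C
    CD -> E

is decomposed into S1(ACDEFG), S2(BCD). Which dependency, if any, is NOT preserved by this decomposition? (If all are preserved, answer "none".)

none

C → D lies within S1.
BFG → E: restricted closure across fragments reaches E.
B → C lies within S2.
CD → E lies within S1.
Every dependency is enforceable on the fragments, so the decomposition is dependency-preserving.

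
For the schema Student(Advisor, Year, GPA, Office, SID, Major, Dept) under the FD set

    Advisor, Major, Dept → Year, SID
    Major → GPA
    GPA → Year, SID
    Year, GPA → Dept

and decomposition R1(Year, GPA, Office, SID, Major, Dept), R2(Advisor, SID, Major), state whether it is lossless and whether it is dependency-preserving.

lossy but dependency-preserving

Lossless test: (SID, Major)⁺ = {Year, GPA, SID, Major, Dept}, which is a superkey of neither fragment — lossy.
Dependency preservation: Advisor, Major, Dept → Year, SID is not contained in any single fragment, but the restricted closure of its left-hand side across the fragments still reaches the right-hand side; the remaining FDs each lie inside some fragment. All dependencies are preserved.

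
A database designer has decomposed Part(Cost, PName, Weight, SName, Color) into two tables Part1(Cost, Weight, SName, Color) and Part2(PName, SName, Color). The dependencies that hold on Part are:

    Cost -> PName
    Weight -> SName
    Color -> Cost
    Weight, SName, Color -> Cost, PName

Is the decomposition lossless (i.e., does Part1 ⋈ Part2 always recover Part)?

Yes

Common attributes: Part1 ∩ Part2 = {SName, Color}.
Closure of {SName, Color}: Color → Cost applies, adding Cost; Cost → PName applies, adding PName. So (SName, Color)⁺ = {Cost, PName, SName, Color}.
This closure contains every attribute of Part2, so Part1 ∩ Part2 → Part2. The join is lossless.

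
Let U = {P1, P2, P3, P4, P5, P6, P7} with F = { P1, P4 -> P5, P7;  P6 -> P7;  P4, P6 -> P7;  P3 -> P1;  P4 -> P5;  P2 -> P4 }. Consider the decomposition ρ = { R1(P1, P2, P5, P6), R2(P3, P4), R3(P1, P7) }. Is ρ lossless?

No

Chase test. Columns are P1, P2, P3, P4, P5, P6, P7; row i has aⱼ where attribute j ∈ Ri, else bᵢⱼ.
Initial tableau (one row per fragment):
  row 1: a1 a2 b13 b14 a5 a6 b17
  row 2: b21 b22 a3 a4 b25 b26 b27
  row 3: a1 b32 b33 b34 b35 b36 a7
No row becomes fully distinguished — the join is lossy.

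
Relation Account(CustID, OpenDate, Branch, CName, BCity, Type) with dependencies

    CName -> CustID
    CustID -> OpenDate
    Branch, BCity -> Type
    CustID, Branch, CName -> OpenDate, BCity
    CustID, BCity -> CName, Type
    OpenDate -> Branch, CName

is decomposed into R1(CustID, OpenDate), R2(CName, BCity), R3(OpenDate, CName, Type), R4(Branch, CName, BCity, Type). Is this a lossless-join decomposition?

Yes

Chase test. Columns are CustID, OpenDate, Branch, CName, BCity, Type; row i has aⱼ where attribute j ∈ Ri, else bᵢⱼ.
Initial tableau (one row per fragment):
  row 1: a1 a2 b13 b14 b15 b16
  row 2: b21 b22 b23 a4 a5 b26
  row 3: b31 a2 b33 a4 b35 a6
  row 4: b41 b42 a3 a4 a5 a6
Rows 2 and 3 agree on CName; apply CName→CustID and equate their CustID entries.
Rows 2 and 4 agree on CName; apply CName→CustID and equate their CustID entries.
Rows 2 and 3 agree on CustID; apply CustID→OpenDate and equate their OpenDate entries.
Rows 2 and 4 agree on CustID; apply CustID→OpenDate and equate their OpenDate entries.
Rows 2 and 4 agree on CustID, BCity; apply CustID, BCity→CName, Type and equate their CName, Type entries.
Rows 1 and 2 agree on OpenDate; apply OpenDate→Branch, CName and equate their Branch, CName entries.
Rows 1 and 3 agree on OpenDate; apply OpenDate→Branch, CName and equate their Branch, CName entries.
Rows 1 and 4 agree on OpenDate; apply OpenDate→Branch, CName and equate their Branch, CName entries.
Rows 1 and 2 agree on CName; apply CName→CustID and equate their CustID entries.
Rows 1 and 2 agree on CustID, Branch, CName; apply CustID, Branch, CName→OpenDate, BCity and equate their OpenDate, BCity entries.
Rows 1 and 3 agree on CustID, Branch, CName; apply CustID, Branch, CName→OpenDate, BCity and equate their OpenDate, BCity entries.
Rows 1 and 2 agree on CustID, BCity; apply CustID, BCity→CName, Type and equate their CName, Type entries.
Row 1 is now all distinguished symbols — the join is lossless.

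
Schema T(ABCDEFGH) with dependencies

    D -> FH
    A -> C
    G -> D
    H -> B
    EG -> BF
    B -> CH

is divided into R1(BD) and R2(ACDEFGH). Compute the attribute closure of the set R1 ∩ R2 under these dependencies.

R1 ∩ R2 = {D}.
D → FH applies, adding FH
H → B applies, adding B
B → CH applies, adding C
Closure: {BCDFH}.

BCDFH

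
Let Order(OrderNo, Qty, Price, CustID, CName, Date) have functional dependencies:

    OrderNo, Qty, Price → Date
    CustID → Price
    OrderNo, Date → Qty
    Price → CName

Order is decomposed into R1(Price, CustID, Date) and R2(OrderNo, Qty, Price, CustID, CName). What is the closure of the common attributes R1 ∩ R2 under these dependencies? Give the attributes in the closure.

Price, CustID, CName

R1 ∩ R2 = {Price, CustID}.
Price → CName applies, adding CName
Closure: {Price, CustID, CName}.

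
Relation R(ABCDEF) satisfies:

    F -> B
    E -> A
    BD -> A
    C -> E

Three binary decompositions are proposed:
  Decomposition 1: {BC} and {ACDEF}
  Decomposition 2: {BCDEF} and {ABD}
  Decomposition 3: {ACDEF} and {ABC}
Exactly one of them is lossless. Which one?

Decomposition 2

Decomposition 1: common = {C}, closure = {ACE} → lossy.
Decomposition 2: common = {BD}, closure = {ABD} → lossless.
Decomposition 3: common = {AC}, closure = {ACE} → lossy.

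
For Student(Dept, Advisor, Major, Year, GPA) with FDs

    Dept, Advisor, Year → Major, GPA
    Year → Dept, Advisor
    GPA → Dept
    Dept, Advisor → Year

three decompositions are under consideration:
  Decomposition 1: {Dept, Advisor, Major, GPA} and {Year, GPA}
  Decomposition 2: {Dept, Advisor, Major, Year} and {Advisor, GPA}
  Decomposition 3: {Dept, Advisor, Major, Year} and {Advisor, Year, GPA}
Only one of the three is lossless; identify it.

Decomposition 3

Decomposition 1: common = {GPA}, closure = {Dept, GPA} → lossy.
Decomposition 2: common = {Advisor}, closure = {Advisor} → lossy.
Decomposition 3: common = {Advisor, Year}, closure = {Dept, Advisor, Major, Year, GPA} → lossless.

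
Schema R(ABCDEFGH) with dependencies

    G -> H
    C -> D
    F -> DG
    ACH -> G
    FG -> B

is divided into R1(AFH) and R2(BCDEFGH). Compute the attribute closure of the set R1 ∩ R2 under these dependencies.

R1 ∩ R2 = {FH}.
F → DG applies, adding DG
FG → B applies, adding B
Closure: {BDFGH}.

BDFGH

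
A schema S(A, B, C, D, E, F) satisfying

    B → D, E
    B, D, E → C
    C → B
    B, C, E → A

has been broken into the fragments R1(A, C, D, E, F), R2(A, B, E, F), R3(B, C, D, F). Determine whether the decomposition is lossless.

Yes

Chase test. Columns are A, B, C, D, E, F; row i has aⱼ where attribute j ∈ Ri, else bᵢⱼ.
Initial tableau (one row per fragment):
  row 1: a1 b12 a3 a4 a5 a6
  row 2: a1 a2 b23 b24 a5 a6
  row 3: b31 a2 a3 a4 b35 a6
Rows 2 and 3 agree on B; apply B→D, E and equate their D, E entries.
Rows 2 and 3 agree on B, D, E; apply B, D, E→C and equate their C entries.
Rows 1 and 2 agree on C; apply C→B and equate their B entries.
Rows 1 and 3 agree on B, C, E; apply B, C, E→A and equate their A entries.
Row 1 is now all distinguished symbols — the join is lossless.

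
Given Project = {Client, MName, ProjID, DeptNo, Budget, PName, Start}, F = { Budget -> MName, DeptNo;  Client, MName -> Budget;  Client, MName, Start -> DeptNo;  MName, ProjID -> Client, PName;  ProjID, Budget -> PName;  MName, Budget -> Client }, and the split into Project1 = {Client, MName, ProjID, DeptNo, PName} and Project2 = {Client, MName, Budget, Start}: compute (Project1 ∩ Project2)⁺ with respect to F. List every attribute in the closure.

Client, MName, DeptNo, Budget

Project1 ∩ Project2 = {Client, MName}.
Client, MName → Budget applies, adding Budget
Budget → MName, DeptNo applies, adding DeptNo
Closure: {Client, MName, DeptNo, Budget}.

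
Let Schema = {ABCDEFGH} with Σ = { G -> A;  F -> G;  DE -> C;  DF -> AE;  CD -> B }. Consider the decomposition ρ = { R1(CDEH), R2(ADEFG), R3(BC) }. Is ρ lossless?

No

Chase test. Columns are ABCDEFGH; row i has aⱼ where attribute j ∈ Ri, else bᵢⱼ.
Initial tableau (one row per fragment):
  row 1: b11 b12 a3 a4 a5 b16 b17 a8
  row 2: a1 b22 b23 a4 a5 a6 a7 b28
  row 3: b31 a2 a3 b34 b35 b36 b37 b38
Rows 1 and 2 agree on DE; apply DE→C and equate their C entries.
Rows 1 and 2 agree on CD; apply CD→B and equate their B entries.
No row becomes fully distinguished — the join is lossy.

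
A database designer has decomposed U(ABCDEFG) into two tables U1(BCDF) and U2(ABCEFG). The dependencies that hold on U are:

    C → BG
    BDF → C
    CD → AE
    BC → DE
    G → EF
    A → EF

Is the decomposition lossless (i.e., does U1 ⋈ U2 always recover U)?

Yes

Common attributes: U1 ∩ U2 = {BCF}.
Closure of {BCF}: C → BG applies, adding G; BC → DE applies, adding DE; CD → AE applies, adding A. So (BCF)⁺ = {ABCDEFG}.
This closure contains every attribute of U1, so U1 ∩ U2 → U1. The join is lossless.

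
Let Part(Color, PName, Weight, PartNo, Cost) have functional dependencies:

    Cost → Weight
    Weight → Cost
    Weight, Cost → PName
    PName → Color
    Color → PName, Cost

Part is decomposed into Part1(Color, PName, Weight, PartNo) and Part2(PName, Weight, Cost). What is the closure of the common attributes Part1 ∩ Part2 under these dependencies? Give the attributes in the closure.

Color, PName, Weight, Cost

Part1 ∩ Part2 = {PName, Weight}.
Weight → Cost applies, adding Cost
PName → Color applies, adding Color
Closure: {Color, PName, Weight, Cost}.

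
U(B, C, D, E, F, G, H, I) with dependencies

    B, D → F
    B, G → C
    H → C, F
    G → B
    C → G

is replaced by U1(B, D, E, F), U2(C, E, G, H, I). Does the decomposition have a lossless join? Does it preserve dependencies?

Lossless test: (E)⁺ = {E}, which is a superkey of neither fragment — lossy.
Dependency preservation: the restricted closure of {H} across the fragments never reaches {C, F}, so H → C, F cannot be enforced without a join — not preserved.

lossy and not dependency-preserving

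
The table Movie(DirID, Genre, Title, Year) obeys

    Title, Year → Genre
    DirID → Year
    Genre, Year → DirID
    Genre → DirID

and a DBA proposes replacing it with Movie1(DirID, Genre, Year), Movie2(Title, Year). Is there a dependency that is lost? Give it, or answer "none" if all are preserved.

Title, Year → Genre

Check Title, Year → Genre: no single fragment contains all of {Genre, Title, Year}, and the restricted closure of {Title, Year} across the fragments never reaches {Genre}.
DirID → Year is preserved.
Genre, Year → DirID is preserved.
Genre → DirID is preserved.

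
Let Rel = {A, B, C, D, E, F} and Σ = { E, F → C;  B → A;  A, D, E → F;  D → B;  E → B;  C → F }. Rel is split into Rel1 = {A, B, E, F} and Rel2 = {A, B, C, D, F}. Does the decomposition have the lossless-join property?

No

Common attributes: Rel1 ∩ Rel2 = {A, B, F}.
No dependency enlarges {A, B, F}, so (A, B, F)⁺ = {A, B, F}.
The closure contains neither all of Rel1 = {A, B, E, F} nor all of Rel2 = {A, B, C, D, F}, so the common attributes are not a superkey of either fragment. The join is lossy.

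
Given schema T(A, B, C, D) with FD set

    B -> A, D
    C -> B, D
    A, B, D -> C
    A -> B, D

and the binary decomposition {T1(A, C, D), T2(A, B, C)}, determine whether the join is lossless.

Common attributes: T1 ∩ T2 = {A, C}.
Closure of {A, C}: C → B, D applies, adding B, D. So (A, C)⁺ = {A, B, C, D}.
This closure contains every attribute of T1, so T1 ∩ T2 → T1. The join is lossless.

Yes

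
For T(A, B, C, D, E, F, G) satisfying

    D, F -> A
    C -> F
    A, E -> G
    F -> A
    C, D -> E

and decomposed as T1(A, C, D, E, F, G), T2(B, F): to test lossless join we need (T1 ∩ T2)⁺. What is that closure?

T1 ∩ T2 = {F}.
F → A applies, adding A
Closure: {A, F}.

A, F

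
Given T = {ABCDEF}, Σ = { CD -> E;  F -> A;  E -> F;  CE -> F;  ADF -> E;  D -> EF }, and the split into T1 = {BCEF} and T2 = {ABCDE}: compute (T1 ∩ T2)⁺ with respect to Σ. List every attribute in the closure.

ABCEF

T1 ∩ T2 = {BCE}.
E → F applies, adding F
F → A applies, adding A
Closure: {ABCEF}.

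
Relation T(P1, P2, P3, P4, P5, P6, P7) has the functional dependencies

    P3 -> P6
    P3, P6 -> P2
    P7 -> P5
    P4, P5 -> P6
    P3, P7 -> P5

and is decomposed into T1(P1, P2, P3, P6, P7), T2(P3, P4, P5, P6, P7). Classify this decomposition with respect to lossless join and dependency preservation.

Lossless test: (P3, P6, P7)⁺ = {P2, P3, P5, P6, P7}, which is a superkey of neither fragment — lossy.
Dependency preservation: every FD's attributes lie within a single fragment, so each can be enforced locally — preserved.

lossy but dependency-preserving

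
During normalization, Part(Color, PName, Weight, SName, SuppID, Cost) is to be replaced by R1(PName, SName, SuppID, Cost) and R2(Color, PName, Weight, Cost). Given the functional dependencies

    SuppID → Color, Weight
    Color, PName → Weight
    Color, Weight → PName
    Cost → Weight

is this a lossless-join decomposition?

No

Common attributes: R1 ∩ R2 = {PName, Cost}.
Closure of {PName, Cost}: Cost → Weight applies, adding Weight. So (PName, Cost)⁺ = {PName, Weight, Cost}.
The closure contains neither all of R1 = {PName, SName, SuppID, Cost} nor all of R2 = {Color, PName, Weight, Cost}, so the common attributes are not a superkey of either fragment. The join is lossy.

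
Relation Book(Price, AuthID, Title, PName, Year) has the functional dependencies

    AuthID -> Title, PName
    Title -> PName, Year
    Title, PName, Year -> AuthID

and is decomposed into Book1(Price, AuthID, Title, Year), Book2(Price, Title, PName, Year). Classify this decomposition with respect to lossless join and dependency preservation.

Lossless test: (Price, Title, Year)⁺ = {Price, AuthID, Title, PName, Year}, which contains all of one fragment — lossless.
Dependency preservation: AuthID → Title, PName; Title, PName, Year → AuthID are not contained in any single fragment, but the restricted closure of each left-hand side across the fragments still reaches the right-hand side; the remaining FDs each lie inside some fragment. All dependencies are preserved.

lossless and dependency-preserving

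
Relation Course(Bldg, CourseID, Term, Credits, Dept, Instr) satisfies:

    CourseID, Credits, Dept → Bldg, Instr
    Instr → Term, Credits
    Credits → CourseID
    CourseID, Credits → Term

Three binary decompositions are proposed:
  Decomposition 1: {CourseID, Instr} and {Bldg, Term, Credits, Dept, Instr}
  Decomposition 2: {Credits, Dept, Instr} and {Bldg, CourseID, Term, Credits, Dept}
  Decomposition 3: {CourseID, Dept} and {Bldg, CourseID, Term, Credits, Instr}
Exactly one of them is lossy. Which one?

Decomposition 3

Decomposition 1: common = {Instr}, closure = {CourseID, Term, Credits, Instr} → lossless.
Decomposition 2: common = {Credits, Dept}, closure = {Bldg, CourseID, Term, Credits, Dept, Instr} → lossless.
Decomposition 3: common = {CourseID}, closure = {CourseID} → lossy.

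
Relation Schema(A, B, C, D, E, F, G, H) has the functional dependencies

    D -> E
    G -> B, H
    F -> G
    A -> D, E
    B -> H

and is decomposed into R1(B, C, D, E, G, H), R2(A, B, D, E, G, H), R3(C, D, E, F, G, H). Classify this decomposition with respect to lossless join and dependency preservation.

lossy but dependency-preserving

Lossless test (chase): Rows 1 and 3 agree on G; apply G→B, H and equate their B, H entries. No row becomes fully distinguished — the join is lossy.
Dependency preservation: every FD's attributes lie within a single fragment, so each can be enforced locally — preserved.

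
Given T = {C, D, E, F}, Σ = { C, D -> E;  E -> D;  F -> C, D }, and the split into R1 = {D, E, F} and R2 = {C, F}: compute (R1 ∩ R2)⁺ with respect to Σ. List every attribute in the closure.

C, D, E, F

R1 ∩ R2 = {F}.
F → C, D applies, adding C, D
C, D → E applies, adding E
Closure: {C, D, E, F}.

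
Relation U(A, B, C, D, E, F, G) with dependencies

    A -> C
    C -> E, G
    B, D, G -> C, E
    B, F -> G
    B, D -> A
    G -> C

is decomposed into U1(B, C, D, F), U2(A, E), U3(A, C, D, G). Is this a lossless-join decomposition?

No

Chase test. Columns are A, B, C, D, E, F, G; row i has aⱼ where attribute j ∈ Ui, else bᵢⱼ.
Initial tableau (one row per fragment):
  row 1: b11 a2 a3 a4 b15 a6 b17
  row 2: a1 b22 b23 b24 a5 b26 b27
  row 3: a1 b32 a3 a4 b35 b36 a7
Rows 2 and 3 agree on A; apply A→C and equate their C entries.
Rows 1 and 2 agree on C; apply C→E, G and equate their E, G entries.
Rows 1 and 3 agree on C; apply C→E, G and equate their E, G entries.
No row becomes fully distinguished — the join is lossy.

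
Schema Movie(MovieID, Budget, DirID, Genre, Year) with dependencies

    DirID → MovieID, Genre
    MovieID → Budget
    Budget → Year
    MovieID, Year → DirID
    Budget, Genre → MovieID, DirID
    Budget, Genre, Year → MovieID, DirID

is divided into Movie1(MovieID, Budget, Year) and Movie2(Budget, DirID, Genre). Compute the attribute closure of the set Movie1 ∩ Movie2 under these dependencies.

Budget, Year

Movie1 ∩ Movie2 = {Budget}.
Budget → Year applies, adding Year
Closure: {Budget, Year}.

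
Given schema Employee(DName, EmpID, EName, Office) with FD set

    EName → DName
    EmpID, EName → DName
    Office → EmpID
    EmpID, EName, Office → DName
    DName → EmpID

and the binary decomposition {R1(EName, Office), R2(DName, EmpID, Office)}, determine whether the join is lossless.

No

Common attributes: R1 ∩ R2 = {Office}.
Closure of {Office}: Office → EmpID applies, adding EmpID. So (Office)⁺ = {EmpID, Office}.
The closure contains neither all of R1 = {EName, Office} nor all of R2 = {DName, EmpID, Office}, so the common attributes are not a superkey of either fragment. The join is lossy.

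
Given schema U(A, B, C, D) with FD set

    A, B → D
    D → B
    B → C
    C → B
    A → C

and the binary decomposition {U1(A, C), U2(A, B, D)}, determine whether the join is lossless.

Common attributes: U1 ∩ U2 = {A}.
Closure of {A}: A → C applies, adding C; C → B applies, adding B; A, B → D applies, adding D. So (A)⁺ = {A, B, C, D}.
This closure contains every attribute of U1, so U1 ∩ U2 → U1. The join is lossless.

Yes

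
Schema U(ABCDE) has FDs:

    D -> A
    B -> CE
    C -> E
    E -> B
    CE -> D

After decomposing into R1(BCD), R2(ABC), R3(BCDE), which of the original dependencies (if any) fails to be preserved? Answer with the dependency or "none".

Check D → A: no single fragment contains all of {AD}, and the restricted closure of {D} across the fragments never reaches {A}.
B → CE is preserved.
C → E is preserved.
E → B is preserved.
CE → D is preserved.

D -> A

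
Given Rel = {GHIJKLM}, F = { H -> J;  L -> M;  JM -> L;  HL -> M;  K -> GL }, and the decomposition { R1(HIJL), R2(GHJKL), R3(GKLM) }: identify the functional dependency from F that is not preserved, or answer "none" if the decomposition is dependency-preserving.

Check JM → L: no single fragment contains all of {JLM}, and the restricted closure of {JM} across the fragments never reaches {L}.
H → J is preserved.
L → M is preserved.
HL → M is preserved.
K → GL is preserved.

JM -> L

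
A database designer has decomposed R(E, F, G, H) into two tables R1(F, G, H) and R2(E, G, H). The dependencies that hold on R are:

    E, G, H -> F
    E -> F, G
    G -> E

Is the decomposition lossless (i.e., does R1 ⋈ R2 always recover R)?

Common attributes: R1 ∩ R2 = {G, H}.
Closure of {G, H}: G → E applies, adding E; E, G, H → F applies, adding F. So (G, H)⁺ = {E, F, G, H}.
This closure contains every attribute of R1, so R1 ∩ R2 → R1. The join is lossless.

Yes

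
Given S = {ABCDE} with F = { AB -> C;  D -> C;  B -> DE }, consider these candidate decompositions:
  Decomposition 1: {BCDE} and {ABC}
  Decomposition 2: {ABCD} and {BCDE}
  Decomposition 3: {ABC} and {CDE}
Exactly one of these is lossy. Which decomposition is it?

Decomposition 1: common = {BC}, closure = {BCDE} → lossless.
Decomposition 2: common = {BCD}, closure = {BCDE} → lossless.
Decomposition 3: common = {C}, closure = {C} → lossy.

Decomposition 3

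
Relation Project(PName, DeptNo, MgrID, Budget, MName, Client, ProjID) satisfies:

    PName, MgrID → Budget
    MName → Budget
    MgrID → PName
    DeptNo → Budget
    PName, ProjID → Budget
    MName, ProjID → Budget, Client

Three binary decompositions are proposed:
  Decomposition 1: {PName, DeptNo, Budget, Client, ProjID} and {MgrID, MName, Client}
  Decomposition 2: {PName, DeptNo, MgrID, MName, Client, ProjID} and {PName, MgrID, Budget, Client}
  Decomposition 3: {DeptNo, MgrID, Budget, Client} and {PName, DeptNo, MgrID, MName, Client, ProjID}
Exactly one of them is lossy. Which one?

Decomposition 1: common = {Client}, closure = {Client} → lossy.
Decomposition 2: common = {PName, MgrID, Client}, closure = {PName, MgrID, Budget, Client} → lossless.
Decomposition 3: common = {DeptNo, MgrID, Client}, closure = {PName, DeptNo, MgrID, Budget, Client} → lossless.

Decomposition 1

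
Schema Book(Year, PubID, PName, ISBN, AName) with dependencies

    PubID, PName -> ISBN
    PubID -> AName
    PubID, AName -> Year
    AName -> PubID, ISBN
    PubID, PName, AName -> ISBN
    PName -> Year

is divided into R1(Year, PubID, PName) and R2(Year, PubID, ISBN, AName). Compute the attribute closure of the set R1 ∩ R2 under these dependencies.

R1 ∩ R2 = {Year, PubID}.
PubID → AName applies, adding AName
AName → PubID, ISBN applies, adding ISBN
Closure: {Year, PubID, ISBN, AName}.

Year, PubID, ISBN, AName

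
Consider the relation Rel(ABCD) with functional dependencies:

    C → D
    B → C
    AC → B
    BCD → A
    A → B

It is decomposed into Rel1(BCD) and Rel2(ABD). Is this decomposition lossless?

Common attributes: Rel1 ∩ Rel2 = {BD}.
Closure of {BD}: B → C applies, adding C; BCD → A applies, adding A. So (BD)⁺ = {ABCD}.
This closure contains every attribute of Rel1, so Rel1 ∩ Rel2 → Rel1. The join is lossless.

Yes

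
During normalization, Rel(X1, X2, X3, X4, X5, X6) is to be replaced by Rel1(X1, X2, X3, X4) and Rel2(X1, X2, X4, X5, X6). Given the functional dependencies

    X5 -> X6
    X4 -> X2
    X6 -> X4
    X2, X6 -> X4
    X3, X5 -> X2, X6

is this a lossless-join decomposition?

No

Common attributes: Rel1 ∩ Rel2 = {X1, X2, X4}.
No dependency enlarges {X1, X2, X4}, so (X1, X2, X4)⁺ = {X1, X2, X4}.
The closure contains neither all of Rel1 = {X1, X2, X3, X4} nor all of Rel2 = {X1, X2, X4, X5, X6}, so the common attributes are not a superkey of either fragment. The join is lossy.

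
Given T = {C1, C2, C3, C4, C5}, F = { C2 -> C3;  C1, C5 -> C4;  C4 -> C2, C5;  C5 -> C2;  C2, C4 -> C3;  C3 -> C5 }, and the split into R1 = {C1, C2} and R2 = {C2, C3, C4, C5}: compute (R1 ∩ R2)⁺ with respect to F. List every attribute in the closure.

C2, C3, C5

R1 ∩ R2 = {C2}.
C2 → C3 applies, adding C3
C3 → C5 applies, adding C5
Closure: {C2, C3, C5}.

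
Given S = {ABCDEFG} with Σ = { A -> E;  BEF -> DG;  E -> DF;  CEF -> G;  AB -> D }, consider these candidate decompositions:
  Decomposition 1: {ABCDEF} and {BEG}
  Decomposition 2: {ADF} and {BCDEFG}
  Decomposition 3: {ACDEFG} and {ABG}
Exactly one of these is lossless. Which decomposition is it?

Decomposition 1: common = {BE}, closure = {BDEFG} → lossless.
Decomposition 2: common = {DF}, closure = {DF} → lossy.
Decomposition 3: common = {AG}, closure = {ADEFG} → lossy.

Decomposition 1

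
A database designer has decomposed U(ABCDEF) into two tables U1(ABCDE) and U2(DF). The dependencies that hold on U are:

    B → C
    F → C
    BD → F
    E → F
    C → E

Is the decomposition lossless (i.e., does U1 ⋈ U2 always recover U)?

No

Common attributes: U1 ∩ U2 = {D}.
No dependency enlarges {D}, so (D)⁺ = {D}.
The closure contains neither all of U1 = {ABCDE} nor all of U2 = {DF}, so the common attributes are not a superkey of either fragment. The join is lossy.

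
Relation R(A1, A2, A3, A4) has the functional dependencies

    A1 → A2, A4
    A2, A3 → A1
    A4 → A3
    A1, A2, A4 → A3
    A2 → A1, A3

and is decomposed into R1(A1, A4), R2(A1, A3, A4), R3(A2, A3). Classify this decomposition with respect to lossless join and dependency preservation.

lossy and not dependency-preserving

Lossless test (chase): Rows 1 and 2 agree on A1; apply A1→A2, A4 and equate their A2, A4 entries. Rows 1 and 2 agree on A4; apply A4→A3 and equate their A3 entries. No row becomes fully distinguished — the join is lossy.
Dependency preservation: the restricted closure of {A1} across the fragments never reaches {A2, A4}, so A1 → A2, A4 cannot be enforced without a join — not preserved.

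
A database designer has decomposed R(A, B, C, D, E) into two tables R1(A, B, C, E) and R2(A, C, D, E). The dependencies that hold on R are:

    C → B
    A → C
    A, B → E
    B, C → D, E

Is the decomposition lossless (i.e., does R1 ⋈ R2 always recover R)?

Yes

Common attributes: R1 ∩ R2 = {A, C, E}.
Closure of {A, C, E}: C → B applies, adding B; B, C → D, E applies, adding D. So (A, C, E)⁺ = {A, B, C, D, E}.
This closure contains every attribute of R1, so R1 ∩ R2 → R1. The join is lossless.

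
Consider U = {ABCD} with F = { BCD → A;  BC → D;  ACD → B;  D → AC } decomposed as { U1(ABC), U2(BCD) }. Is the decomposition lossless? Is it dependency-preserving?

Lossless test: (BC)⁺ = {ABCD}, which contains all of one fragment — lossless.
Dependency preservation: BCD → A; ACD → B; D → AC are not contained in any single fragment, but the restricted closure of each left-hand side across the fragments still reaches the right-hand side; the remaining FDs each lie inside some fragment. All dependencies are preserved.

lossless and dependency-preserving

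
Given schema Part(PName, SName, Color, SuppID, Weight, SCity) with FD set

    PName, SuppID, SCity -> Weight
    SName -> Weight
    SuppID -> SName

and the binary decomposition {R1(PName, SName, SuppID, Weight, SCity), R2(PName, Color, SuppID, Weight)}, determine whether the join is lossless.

No

Common attributes: R1 ∩ R2 = {PName, SuppID, Weight}.
Closure of {PName, SuppID, Weight}: SuppID → SName applies, adding SName. So (PName, SuppID, Weight)⁺ = {PName, SName, SuppID, Weight}.
The closure contains neither all of R1 = {PName, SName, SuppID, Weight, SCity} nor all of R2 = {PName, Color, SuppID, Weight}, so the common attributes are not a superkey of either fragment. The join is lossy.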